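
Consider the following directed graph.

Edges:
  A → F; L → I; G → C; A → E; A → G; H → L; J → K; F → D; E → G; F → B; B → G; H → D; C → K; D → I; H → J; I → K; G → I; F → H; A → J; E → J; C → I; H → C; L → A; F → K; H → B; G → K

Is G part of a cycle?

No

G lies on a cycle iff there is a path from G back to itself.
Exploring from G, it never reaches itself; equivalently, its strongly connected component is a singleton.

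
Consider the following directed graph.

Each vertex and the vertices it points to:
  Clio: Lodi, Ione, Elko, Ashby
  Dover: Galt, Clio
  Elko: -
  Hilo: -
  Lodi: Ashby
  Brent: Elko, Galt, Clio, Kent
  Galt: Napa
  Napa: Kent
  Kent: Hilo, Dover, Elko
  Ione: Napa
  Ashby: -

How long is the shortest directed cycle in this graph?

For each vertex v, BFS finds the shortest path from v back to v.
The shortest such closed walk is Kent → Dover → Galt → Napa → Kent, length 4.

4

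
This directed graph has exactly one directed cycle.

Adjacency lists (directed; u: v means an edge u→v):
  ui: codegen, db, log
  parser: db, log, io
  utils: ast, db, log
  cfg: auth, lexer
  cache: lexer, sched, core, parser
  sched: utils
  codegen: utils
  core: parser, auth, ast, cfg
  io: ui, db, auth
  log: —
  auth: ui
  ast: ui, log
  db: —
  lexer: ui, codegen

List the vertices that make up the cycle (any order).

ui, ast, utils, codegen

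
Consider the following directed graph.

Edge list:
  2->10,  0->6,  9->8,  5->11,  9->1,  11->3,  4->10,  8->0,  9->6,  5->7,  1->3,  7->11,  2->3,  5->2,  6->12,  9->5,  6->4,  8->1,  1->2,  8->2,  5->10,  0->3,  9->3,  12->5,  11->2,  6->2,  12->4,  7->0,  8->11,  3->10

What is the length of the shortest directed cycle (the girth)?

5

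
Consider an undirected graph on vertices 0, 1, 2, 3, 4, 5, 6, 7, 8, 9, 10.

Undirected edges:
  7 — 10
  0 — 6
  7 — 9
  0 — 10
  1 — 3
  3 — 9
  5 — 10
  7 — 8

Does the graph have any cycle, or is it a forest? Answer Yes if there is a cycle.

No

DFS, tracking each vertex's parent; an edge to a visited non-parent vertex closes a cycle.
Start from 4:
visit 4 (parent –)
visit 0 (parent –)
  visit 6 (parent 0)
    6–0: parent, skip
  visit 10 (parent 0)
    10–0: parent, skip
    visit 5 (parent 10)
      5–10: parent, skip
    visit 7 (parent 10)
      visit 8 (parent 7)
        8–7: parent, skip
      visit 9 (parent 7)
        visit 3 (parent 9)
          3–9: parent, skip
          visit 1 (parent 3)
            1–3: parent, skip
        9–7: parent, skip
      7–10: parent, skip
visit 2 (parent –)
No non-parent visited neighbor found — the graph is a forest.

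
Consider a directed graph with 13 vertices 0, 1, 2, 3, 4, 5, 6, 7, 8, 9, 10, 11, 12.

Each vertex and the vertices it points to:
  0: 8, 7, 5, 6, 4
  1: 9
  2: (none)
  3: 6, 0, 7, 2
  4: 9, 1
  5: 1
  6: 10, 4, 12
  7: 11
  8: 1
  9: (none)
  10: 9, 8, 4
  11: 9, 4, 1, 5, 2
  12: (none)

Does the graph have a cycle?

DFS with white/gray/black marking, starting from 4:
4 gray
  9 gray
  9 black
  1 gray
    1→9: 9 black — skip
  1 black
4 black
0 gray
  8 gray
    8→1: 1 black — skip
  8 black
  7 gray
    11 gray
      11→9: 9 black — skip
      11→4: 4 black — skip
      11→1: 1 black — skip
      5 gray
        5→1: 1 black — skip
      5 black
      2 gray
      2 black
    11 black
  7 black
  0→5: 5 black — skip
  6 gray
    10 gray
      10→9: 9 black — skip
      10→8: 8 black — skip
      10→4: 4 black — skip
    10 black
    6→4: 4 black — skip
    12 gray
    12 black
  6 black
  0→4: 4 black — skip
0 black
3 gray
  3→6: 6 black — skip
  3→0: 0 black — skip
  3→7: 7 black — skip
  3→2: 2 black — skip
3 black
Every edge goes to a white or black vertex — no back edge, so the graph is acyclic.

No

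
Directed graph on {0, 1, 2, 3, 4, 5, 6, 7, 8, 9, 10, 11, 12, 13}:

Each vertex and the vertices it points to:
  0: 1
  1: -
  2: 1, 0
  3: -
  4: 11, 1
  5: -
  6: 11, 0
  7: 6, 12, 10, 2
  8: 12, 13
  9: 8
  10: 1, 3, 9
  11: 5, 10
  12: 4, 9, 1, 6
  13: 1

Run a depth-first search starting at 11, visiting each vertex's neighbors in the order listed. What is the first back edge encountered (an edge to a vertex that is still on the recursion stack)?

4→11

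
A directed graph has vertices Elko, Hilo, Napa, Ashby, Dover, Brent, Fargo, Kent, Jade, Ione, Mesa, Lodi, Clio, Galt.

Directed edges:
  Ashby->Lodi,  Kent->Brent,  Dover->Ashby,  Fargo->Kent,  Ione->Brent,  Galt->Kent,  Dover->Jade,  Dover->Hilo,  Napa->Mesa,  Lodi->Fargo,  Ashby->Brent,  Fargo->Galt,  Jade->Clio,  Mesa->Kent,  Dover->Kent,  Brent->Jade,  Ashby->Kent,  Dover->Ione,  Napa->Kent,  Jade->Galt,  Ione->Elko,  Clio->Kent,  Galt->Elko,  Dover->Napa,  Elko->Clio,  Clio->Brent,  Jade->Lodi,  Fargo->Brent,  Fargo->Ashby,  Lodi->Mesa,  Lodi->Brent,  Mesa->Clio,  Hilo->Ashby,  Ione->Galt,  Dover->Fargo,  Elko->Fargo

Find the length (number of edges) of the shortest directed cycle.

3

For each vertex v, BFS finds the shortest path from v back to v.
The shortest such closed walk is Jade → Lodi → Brent → Jade, length 3.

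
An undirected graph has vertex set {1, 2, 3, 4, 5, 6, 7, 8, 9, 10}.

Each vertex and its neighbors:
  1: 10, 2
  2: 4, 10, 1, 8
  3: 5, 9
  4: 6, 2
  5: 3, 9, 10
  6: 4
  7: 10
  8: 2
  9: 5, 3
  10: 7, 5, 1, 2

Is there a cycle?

Yes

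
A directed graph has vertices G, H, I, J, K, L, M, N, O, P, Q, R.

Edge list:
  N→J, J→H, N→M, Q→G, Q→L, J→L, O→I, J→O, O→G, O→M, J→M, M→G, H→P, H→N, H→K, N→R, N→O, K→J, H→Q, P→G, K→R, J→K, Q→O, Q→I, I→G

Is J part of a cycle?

Yes

J is on a cycle iff J can reach itself via ≥1 edge.
J → K → J — yes.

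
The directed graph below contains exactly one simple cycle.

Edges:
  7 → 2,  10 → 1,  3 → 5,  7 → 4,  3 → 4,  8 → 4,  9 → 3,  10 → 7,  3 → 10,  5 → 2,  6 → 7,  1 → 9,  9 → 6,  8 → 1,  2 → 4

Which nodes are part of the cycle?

DFS with gray/black marking from 1:
1 gray
  9 gray
    6 gray
      7 gray
        4 gray
        4 black
        2 gray
          2→4: 4 black — skip
        2 black
      7 black
    6 black
    3 gray
      3→4: 4 black — skip
      10 gray
        10→1: 1 is gray → back edge
Back edge closes the cycle 1 → 9 → 3 → 10 → 1; its vertices are {1, 3, 9, 10}.

1, 3, 9, 10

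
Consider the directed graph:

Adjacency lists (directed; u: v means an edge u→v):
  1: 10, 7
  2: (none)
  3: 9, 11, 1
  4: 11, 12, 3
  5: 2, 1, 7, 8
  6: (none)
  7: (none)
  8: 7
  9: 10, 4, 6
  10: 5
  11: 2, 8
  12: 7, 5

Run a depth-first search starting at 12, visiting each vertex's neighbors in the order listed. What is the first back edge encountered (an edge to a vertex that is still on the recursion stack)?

10->5

DFS from 12 (visiting each vertex's neighbors in the order listed); mark gray on enter, black on exit:
12 gray
  7 gray
  7 black
  5 gray
    2 gray
    2 black
    1 gray
      10 gray
        10→5: 5 is gray → back edge
First back edge: 10 → 5.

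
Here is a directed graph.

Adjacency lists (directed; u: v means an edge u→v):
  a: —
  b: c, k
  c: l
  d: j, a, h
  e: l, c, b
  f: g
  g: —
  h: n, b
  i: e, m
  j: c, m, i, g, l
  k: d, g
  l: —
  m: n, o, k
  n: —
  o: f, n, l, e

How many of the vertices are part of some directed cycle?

A vertex is on a directed cycle iff it belongs to a strongly connected component of size ≥ 2 (or has a self-loop).
The vertices on cycles are {b, d, e, h, i, j, k, m, o} — 9 in total.

9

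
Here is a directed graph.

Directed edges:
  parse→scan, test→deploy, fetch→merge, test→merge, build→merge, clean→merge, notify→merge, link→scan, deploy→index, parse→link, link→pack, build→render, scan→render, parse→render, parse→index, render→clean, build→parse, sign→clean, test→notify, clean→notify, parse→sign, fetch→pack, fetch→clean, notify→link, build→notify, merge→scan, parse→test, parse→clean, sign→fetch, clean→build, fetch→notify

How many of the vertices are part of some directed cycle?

11

A vertex is on a directed cycle iff it belongs to a strongly connected component of size ≥ 2 (or has a self-loop).
The vertices on cycles are {link, scan, sign, test, build, clean, fetch, merge, parse, notify, render} — 11 in total.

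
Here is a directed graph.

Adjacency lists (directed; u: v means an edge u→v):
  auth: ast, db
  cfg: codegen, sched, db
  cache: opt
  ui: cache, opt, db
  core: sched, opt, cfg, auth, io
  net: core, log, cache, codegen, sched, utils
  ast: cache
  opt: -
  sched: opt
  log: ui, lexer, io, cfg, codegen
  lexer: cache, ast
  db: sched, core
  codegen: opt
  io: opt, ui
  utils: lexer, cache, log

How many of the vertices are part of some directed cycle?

6

A vertex is on a directed cycle iff it belongs to a strongly connected component of size ≥ 2 (or has a self-loop).
The vertices on cycles are {db, io, ui, cfg, auth, core} — 6 in total.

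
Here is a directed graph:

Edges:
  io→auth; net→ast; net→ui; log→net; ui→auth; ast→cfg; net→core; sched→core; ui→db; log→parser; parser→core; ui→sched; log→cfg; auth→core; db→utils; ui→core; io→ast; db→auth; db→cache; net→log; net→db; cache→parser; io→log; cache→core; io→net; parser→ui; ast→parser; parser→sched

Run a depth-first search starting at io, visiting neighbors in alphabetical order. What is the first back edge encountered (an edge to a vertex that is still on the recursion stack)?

DFS from io (visiting neighbors in alphabetical order); mark gray on enter, black on exit:
io gray
  ast gray
    cfg gray
    cfg black
    parser gray
      core gray
      core black
      sched gray
        sched→core: core black — skip
      sched black
      ui gray
        auth gray
          auth→core: core black — skip
        auth black
        ui→core: core black — skip
        db gray
          db→auth: auth black — skip
          cache gray
            cache→core: core black — skip
            cache→parser: parser is gray → back edge
First back edge: cache → parser.

cache→parser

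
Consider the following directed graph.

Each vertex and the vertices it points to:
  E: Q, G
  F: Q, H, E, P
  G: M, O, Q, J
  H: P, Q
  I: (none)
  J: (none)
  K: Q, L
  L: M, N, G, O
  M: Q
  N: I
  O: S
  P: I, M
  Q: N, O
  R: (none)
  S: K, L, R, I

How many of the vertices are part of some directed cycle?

7

A vertex is on a directed cycle iff it belongs to a strongly connected component of size ≥ 2 (or has a self-loop).
The vertices on cycles are {G, K, L, M, O, Q, S} — 7 in total.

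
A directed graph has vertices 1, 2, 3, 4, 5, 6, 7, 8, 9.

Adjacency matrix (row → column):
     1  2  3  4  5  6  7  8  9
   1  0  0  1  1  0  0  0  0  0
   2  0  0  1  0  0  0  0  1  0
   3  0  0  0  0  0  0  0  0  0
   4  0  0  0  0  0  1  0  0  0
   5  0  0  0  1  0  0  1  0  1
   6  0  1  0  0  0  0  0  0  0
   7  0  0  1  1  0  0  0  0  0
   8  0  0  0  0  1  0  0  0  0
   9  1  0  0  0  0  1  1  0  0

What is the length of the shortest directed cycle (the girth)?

5

For each vertex v, BFS finds the shortest path from v back to v.
The shortest such closed walk is 5 → 9 → 6 → 2 → 8 → 5, length 5.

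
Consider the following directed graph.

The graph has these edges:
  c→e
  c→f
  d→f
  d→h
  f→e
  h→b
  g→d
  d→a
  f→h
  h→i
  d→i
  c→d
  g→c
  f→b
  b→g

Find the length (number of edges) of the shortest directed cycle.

For each vertex v, BFS finds the shortest path from v back to v.
The shortest such closed walk is c → f → b → g → c, length 4.

4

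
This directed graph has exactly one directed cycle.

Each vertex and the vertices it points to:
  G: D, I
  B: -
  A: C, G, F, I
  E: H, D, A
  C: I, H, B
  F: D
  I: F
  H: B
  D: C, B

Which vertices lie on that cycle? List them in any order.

DFS with gray/black marking from C:
C gray
  I gray
    F gray
      D gray
        D→C: C is gray → back edge
Back edge closes the cycle C → I → F → D → C; its vertices are {C, D, F, I}.

C, D, F, I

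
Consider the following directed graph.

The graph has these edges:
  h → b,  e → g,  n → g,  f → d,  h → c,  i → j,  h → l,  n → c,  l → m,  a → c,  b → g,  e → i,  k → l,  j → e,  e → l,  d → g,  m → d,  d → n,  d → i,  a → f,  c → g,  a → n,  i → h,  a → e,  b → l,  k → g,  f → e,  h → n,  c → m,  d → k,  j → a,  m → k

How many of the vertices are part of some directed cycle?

13

A vertex is on a directed cycle iff it belongs to a strongly connected component of size ≥ 2 (or has a self-loop).
The vertices on cycles are {a, b, c, d, e, f, h, i, j, k, l, m, n} — 13 in total.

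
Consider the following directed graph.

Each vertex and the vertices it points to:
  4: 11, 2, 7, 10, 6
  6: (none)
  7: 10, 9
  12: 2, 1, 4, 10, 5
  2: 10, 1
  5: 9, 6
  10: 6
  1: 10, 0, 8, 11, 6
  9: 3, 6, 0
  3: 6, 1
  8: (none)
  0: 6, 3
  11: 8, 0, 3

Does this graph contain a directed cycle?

DFS with white/gray/black marking, starting from 4:
4 gray
  11 gray
    8 gray
    8 black
    0 gray
      6 gray
      6 black
      3 gray
        3→6: 6 black — skip
        1 gray
          10 gray
            10→6: 6 black — skip
          10 black
          1→0: 0 is gray → back edge
Back edge found, so a cycle exists: 0 → 3 → 1 → 0.

Yes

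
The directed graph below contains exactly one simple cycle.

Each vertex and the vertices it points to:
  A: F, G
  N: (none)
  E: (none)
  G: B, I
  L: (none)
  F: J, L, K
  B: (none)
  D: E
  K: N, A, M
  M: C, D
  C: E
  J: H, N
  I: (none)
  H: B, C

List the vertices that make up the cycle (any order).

A, F, K

DFS with gray/black marking from F:
F gray
  J gray
    H gray
      B gray
      B black
      C gray
        E gray
        E black
      C black
    H black
    N gray
    N black
  J black
  L gray
  L black
  K gray
    K→N: N black — skip
    A gray
      A→F: F is gray → back edge
Back edge closes the cycle F → K → A → F; its vertices are {A, F, K}.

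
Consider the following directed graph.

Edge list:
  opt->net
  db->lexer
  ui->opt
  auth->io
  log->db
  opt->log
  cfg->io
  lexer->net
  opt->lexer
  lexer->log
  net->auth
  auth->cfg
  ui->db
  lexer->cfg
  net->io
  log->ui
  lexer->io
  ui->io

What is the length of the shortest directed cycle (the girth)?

For each vertex v, BFS finds the shortest path from v back to v.
The shortest such closed walk is ui → opt → log → ui, length 3.

3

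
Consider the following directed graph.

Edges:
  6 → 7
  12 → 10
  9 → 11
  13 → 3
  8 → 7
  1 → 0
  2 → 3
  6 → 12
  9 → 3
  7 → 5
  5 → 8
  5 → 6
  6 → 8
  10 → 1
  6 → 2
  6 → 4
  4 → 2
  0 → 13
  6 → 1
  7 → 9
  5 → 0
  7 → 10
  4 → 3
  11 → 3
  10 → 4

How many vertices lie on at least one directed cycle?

A vertex is on a directed cycle iff it belongs to a strongly connected component of size ≥ 2 (or has a self-loop).
The vertices on cycles are {5, 6, 7, 8} — 4 in total.

4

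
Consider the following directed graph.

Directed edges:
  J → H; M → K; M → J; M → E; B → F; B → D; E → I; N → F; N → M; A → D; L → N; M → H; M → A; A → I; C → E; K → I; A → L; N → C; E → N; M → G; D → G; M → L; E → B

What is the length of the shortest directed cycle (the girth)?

For each vertex v, BFS finds the shortest path from v back to v.
The shortest such closed walk is M → L → N → M, length 3.

3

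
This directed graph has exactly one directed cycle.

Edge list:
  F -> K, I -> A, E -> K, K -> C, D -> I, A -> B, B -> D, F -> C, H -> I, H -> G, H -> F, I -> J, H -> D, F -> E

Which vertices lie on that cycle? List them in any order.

A, B, D, I

DFS with gray/black marking from I:
I gray
  A gray
    B gray
      D gray
        D→I: I is gray → back edge
Back edge closes the cycle I → A → B → D → I; its vertices are {A, B, D, I}.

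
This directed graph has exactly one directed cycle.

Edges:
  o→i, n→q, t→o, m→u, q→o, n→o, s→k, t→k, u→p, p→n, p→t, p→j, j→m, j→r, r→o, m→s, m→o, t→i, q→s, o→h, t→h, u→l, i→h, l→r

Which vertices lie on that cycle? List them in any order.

DFS with gray/black marking from u:
u gray
  p gray
    n gray
      o gray
        i gray
          h gray
          h black
        i black
        o→h: h black — skip
      o black
      q gray
        q→o: o black — skip
        s gray
          k gray
          k black
        s black
      q black
    n black
    t gray
      t→i: i black — skip
      t→k: k black — skip
      t→h: h black — skip
      t→o: o black — skip
    t black
    j gray
      m gray
        m→u: u is gray → back edge
Back edge closes the cycle u → p → j → m → u; its vertices are {j, m, p, u}.

j, m, p, u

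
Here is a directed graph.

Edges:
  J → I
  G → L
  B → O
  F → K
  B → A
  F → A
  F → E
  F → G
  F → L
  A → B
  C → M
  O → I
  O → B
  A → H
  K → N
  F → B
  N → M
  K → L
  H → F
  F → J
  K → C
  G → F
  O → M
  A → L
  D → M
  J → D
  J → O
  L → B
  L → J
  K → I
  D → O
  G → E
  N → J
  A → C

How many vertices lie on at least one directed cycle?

A vertex is on a directed cycle iff it belongs to a strongly connected component of size ≥ 2 (or has a self-loop).
The vertices on cycles are {A, B, D, F, G, H, J, K, L, N, O} — 11 in total.

11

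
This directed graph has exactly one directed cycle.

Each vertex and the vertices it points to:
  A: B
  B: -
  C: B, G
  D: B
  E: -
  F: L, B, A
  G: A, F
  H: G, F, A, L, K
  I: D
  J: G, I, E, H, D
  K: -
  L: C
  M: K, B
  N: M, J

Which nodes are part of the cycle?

DFS with gray/black marking from F:
F gray
  L gray
    C gray
      B gray
      B black
      G gray
        A gray
          A→B: B black — skip
        A black
        G→F: F is gray → back edge
Back edge closes the cycle F → L → C → G → F; its vertices are {C, F, G, L}.

C, F, G, L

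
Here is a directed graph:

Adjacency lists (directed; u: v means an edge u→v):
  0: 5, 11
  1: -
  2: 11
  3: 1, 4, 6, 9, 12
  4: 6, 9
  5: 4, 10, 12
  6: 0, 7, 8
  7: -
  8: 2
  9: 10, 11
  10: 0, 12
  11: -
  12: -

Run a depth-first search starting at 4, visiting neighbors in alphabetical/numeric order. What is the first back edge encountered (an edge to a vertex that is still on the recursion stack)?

DFS from 4 (visiting neighbors in alphabetical/numeric order); mark gray on enter, black on exit:
4 gray
  6 gray
    0 gray
      5 gray
        5→4: 4 is gray → back edge
First back edge: 5 → 4.

5→4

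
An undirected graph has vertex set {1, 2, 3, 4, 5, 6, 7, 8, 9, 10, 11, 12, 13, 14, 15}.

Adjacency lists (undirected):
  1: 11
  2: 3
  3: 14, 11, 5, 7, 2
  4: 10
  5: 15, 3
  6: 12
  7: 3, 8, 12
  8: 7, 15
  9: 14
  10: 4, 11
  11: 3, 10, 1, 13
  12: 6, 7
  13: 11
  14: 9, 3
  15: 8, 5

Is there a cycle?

Yes

DFS, tracking each vertex's parent; an edge to a visited non-parent vertex closes a cycle.
Start from 2:
visit 2 (parent –)
  visit 3 (parent 2)
    visit 14 (parent 3)
      visit 9 (parent 14)
        9–14: parent, skip
      14–3: parent, skip
    visit 11 (parent 3)
      11–3: parent, skip
      visit 10 (parent 11)
        visit 4 (parent 10)
          4–10: parent, skip
        10–11: parent, skip
      visit 1 (parent 11)
        1–11: parent, skip
      visit 13 (parent 11)
        13–11: parent, skip
    visit 5 (parent 3)
      visit 15 (parent 5)
        visit 8 (parent 15)
          visit 7 (parent 8)
            7–3: 3 visited and ≠ parent → cycle
Cycle: 3 – 5 – 15 – 8 – 7 – 3.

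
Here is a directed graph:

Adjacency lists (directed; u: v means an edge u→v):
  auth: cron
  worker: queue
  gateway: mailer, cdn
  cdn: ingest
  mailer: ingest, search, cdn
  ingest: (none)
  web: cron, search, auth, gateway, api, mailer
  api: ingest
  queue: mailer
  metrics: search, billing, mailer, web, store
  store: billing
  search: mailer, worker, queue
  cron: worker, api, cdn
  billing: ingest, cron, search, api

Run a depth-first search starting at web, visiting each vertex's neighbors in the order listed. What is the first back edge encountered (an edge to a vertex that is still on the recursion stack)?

DFS from web (visiting each vertex's neighbors in the order listed); mark gray on enter, black on exit:
web gray
  cron gray
    worker gray
      queue gray
        mailer gray
          ingest gray
          ingest black
          search gray
            search→mailer: mailer is gray → back edge
First back edge: search → mailer.

search→mailer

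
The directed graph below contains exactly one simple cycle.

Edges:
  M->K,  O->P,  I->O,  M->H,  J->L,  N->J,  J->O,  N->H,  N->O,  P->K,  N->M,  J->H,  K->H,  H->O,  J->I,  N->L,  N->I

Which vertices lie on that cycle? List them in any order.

DFS with gray/black marking from K:
K gray
  H gray
    O gray
      P gray
        P→K: K is gray → back edge
Back edge closes the cycle K → H → O → P → K; its vertices are {H, K, O, P}.

H, K, O, P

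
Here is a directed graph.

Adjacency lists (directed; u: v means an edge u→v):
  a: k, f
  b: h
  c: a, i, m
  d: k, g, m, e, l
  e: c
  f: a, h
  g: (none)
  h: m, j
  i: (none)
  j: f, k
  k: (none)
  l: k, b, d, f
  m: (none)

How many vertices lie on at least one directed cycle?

6

A vertex is on a directed cycle iff it belongs to a strongly connected component of size ≥ 2 (or has a self-loop).
The vertices on cycles are {a, d, f, h, j, l} — 6 in total.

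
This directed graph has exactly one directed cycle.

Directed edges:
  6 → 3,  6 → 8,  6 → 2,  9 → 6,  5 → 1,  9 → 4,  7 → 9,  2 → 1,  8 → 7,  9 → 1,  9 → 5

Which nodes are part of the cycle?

6, 7, 8, 9

DFS with gray/black marking from 9:
9 gray
  1 gray
  1 black
  4 gray
  4 black
  6 gray
    2 gray
      2→1: 1 black — skip
    2 black
    3 gray
    3 black
    8 gray
      7 gray
        7→9: 9 is gray → back edge
Back edge closes the cycle 9 → 6 → 8 → 7 → 9; its vertices are {6, 7, 8, 9}.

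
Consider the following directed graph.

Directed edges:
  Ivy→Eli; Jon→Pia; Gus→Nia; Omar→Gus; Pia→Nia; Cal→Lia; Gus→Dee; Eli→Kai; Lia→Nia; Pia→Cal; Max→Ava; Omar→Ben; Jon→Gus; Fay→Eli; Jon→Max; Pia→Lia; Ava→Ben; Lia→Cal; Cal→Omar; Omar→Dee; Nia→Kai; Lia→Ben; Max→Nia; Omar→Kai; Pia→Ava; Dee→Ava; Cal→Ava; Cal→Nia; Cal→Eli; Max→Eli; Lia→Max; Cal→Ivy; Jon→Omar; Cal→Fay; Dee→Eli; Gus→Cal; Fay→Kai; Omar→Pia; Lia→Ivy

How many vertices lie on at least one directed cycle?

A vertex is on a directed cycle iff it belongs to a strongly connected component of size ≥ 2 (or has a self-loop).
The vertices on cycles are {Cal, Gus, Lia, Pia, Omar} — 5 in total.

5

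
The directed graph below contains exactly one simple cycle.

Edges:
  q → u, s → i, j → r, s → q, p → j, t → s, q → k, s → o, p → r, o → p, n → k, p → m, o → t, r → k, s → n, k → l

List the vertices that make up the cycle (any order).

DFS with gray/black marking from s:
s gray
  n gray
    k gray
      l gray
      l black
    k black
  n black
  o gray
    p gray
      r gray
        r→k: k black — skip
      r black
      j gray
        j→r: r black — skip
      j black
      m gray
      m black
    p black
    t gray
      t→s: s is gray → back edge
Back edge closes the cycle s → o → t → s; its vertices are {o, s, t}.

o, s, t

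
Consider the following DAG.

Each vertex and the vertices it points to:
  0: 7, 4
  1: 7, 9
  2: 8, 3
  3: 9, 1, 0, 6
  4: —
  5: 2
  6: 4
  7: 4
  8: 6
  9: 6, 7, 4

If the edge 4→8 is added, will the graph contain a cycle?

Adding 4→8 creates a cycle iff 8 can already reach 4.
Path from 8: 8 → 6 → 4.
So 8 → … → 4 → 8 is a cycle.

Yes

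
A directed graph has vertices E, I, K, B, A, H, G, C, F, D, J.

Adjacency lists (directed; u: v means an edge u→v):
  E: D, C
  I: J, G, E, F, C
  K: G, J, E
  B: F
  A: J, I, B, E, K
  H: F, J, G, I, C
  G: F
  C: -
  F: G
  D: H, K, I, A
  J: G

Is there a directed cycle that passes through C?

C lies on a cycle iff there is a path from C back to itself.
Exploring from C, it never reaches itself; equivalently, its strongly connected component is a singleton.

No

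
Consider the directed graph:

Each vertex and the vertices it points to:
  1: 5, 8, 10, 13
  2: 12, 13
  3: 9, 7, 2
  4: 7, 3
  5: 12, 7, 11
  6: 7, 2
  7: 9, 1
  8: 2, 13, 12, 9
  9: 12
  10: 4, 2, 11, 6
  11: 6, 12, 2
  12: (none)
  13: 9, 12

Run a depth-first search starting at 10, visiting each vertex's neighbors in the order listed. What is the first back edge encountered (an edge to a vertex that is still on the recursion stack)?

5->7

DFS from 10 (visiting each vertex's neighbors in the order listed); mark gray on enter, black on exit:
10 gray
  4 gray
    7 gray
      9 gray
        12 gray
        12 black
      9 black
      1 gray
        5 gray
          5→12: 12 black — skip
          5→7: 7 is gray → back edge
First back edge: 5 → 7.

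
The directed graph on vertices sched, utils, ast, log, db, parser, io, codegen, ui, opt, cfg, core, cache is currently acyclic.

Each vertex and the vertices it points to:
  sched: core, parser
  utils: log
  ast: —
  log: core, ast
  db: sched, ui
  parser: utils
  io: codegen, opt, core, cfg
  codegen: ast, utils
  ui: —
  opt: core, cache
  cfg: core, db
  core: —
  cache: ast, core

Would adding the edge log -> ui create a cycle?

No

Adding log→ui creates a cycle iff ui can already reach log.
Explore from ui: no path reaches log. The graph stays acyclic.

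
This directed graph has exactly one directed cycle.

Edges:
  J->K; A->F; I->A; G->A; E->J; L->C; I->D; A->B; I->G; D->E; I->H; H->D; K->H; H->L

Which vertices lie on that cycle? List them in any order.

DFS with gray/black marking from H:
H gray
  D gray
    E gray
      J gray
        K gray
          K→H: H is gray → back edge
Back edge closes the cycle H → D → E → J → K → H; its vertices are {D, E, H, J, K}.

D, E, H, J, K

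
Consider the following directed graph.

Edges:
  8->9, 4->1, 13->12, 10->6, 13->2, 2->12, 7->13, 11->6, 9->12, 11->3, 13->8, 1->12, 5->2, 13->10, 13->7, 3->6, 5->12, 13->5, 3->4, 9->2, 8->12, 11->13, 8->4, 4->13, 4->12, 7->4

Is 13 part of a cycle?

Yes

13 is on a cycle iff 13 can reach itself via ≥1 edge.
13 → 7 → 13 — yes.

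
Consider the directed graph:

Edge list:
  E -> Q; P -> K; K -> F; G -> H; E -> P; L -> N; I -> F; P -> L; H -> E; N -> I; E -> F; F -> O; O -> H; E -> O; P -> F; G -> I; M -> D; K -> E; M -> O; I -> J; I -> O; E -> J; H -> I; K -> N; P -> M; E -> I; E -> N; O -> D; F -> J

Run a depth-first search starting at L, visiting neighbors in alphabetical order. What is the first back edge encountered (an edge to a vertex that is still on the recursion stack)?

DFS from L (visiting neighbors in alphabetical order); mark gray on enter, black on exit:
L gray
  N gray
    I gray
      F gray
        J gray
        J black
        O gray
          D gray
          D black
          H gray
            E gray
              E→F: F is gray → back edge
First back edge: E → F.

E→F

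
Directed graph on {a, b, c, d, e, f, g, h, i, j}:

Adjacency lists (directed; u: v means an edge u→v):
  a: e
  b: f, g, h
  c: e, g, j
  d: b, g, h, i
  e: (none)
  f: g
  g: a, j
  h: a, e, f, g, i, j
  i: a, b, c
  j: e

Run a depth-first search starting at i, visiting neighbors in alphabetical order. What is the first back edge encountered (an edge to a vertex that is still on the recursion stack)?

h->i

DFS from i (visiting neighbors in alphabetical order); mark gray on enter, black on exit:
i gray
  a gray
    e gray
    e black
  a black
  b gray
    f gray
      g gray
        g→a: a black — skip
        j gray
          j→e: e black — skip
        j black
      g black
    f black
    b→g: g black — skip
    h gray
      h→a: a black — skip
      h→e: e black — skip
      h→f: f black — skip
      h→g: g black — skip
      h→i: i is gray → back edge
First back edge: h → i.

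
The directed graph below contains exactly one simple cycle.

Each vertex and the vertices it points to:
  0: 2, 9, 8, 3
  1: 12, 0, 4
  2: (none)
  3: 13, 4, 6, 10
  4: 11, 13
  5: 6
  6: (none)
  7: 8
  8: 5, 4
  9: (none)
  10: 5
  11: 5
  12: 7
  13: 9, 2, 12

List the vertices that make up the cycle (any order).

DFS with gray/black marking from 12:
12 gray
  7 gray
    8 gray
      5 gray
        6 gray
        6 black
      5 black
      4 gray
        11 gray
          11→5: 5 black — skip
        11 black
        13 gray
          9 gray
          9 black
          2 gray
          2 black
          13→12: 12 is gray → back edge
Back edge closes the cycle 12 → 7 → 8 → 4 → 13 → 12; its vertices are {4, 7, 8, 12, 13}.

4, 7, 8, 12, 13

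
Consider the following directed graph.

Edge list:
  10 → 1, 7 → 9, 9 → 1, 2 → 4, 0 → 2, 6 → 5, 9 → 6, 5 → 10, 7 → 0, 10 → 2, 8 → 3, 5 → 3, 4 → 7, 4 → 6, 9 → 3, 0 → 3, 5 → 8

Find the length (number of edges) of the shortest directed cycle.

For each vertex v, BFS finds the shortest path from v back to v.
The shortest such closed walk is 4 → 7 → 0 → 2 → 4, length 4.

4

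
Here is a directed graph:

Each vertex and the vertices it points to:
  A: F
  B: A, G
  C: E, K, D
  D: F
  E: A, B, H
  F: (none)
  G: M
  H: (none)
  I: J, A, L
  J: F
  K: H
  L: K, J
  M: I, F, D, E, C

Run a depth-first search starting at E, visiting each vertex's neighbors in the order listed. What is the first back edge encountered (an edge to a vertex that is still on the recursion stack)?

M->E

DFS from E (visiting each vertex's neighbors in the order listed); mark gray on enter, black on exit:
E gray
  A gray
    F gray
    F black
  A black
  B gray
    B→A: A black — skip
    G gray
      M gray
        I gray
          J gray
            J→F: F black — skip
          J black
          I→A: A black — skip
          L gray
            K gray
              H gray
              H black
            K black
            L→J: J black — skip
          L black
        I black
        M→F: F black — skip
        D gray
          D→F: F black — skip
        D black
        M→E: E is gray → back edge
First back edge: M → E.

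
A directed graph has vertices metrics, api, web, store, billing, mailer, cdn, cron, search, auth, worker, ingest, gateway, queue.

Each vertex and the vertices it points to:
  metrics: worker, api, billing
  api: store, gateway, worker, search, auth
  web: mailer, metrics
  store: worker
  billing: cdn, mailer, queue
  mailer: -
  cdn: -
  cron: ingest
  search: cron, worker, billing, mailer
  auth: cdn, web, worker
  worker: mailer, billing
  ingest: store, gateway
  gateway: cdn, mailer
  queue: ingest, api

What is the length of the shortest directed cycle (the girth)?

For each vertex v, BFS finds the shortest path from v back to v.
The shortest such closed walk is queue → api → worker → billing → queue, length 4.

4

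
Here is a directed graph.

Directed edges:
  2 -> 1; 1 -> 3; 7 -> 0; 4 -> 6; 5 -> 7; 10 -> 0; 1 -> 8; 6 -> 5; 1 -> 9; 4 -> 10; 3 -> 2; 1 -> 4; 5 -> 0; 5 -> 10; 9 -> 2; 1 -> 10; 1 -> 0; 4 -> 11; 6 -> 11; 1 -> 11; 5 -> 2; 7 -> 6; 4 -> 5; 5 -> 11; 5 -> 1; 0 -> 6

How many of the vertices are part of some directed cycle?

10

A vertex is on a directed cycle iff it belongs to a strongly connected component of size ≥ 2 (or has a self-loop).
The vertices on cycles are {0, 1, 2, 3, 4, 5, 6, 7, 9, 10} — 10 in total.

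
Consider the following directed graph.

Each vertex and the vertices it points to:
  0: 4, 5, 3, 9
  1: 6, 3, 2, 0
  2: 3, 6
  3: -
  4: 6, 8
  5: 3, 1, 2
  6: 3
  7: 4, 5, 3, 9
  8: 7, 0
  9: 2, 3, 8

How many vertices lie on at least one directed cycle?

A vertex is on a directed cycle iff it belongs to a strongly connected component of size ≥ 2 (or has a self-loop).
The vertices on cycles are {0, 1, 4, 5, 7, 8, 9} — 7 in total.

7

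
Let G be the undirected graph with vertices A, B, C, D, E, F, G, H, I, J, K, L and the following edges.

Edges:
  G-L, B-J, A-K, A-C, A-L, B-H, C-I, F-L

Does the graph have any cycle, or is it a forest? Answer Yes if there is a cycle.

No

DFS, tracking each vertex's parent; an edge to a visited non-parent vertex closes a cycle.
Start from G:
visit G (parent –)
  visit L (parent G)
    visit F (parent L)
      F–L: parent, skip
    L–G: parent, skip
    visit A (parent L)
      A–L: parent, skip
      visit C (parent A)
        C–A: parent, skip
        visit I (parent C)
          I–C: parent, skip
      visit K (parent A)
        K–A: parent, skip
visit B (parent –)
  visit H (parent B)
    H–B: parent, skip
  visit J (parent B)
    J–B: parent, skip
visit D (parent –)
visit E (parent –)
No non-parent visited neighbor found — the graph is a forest.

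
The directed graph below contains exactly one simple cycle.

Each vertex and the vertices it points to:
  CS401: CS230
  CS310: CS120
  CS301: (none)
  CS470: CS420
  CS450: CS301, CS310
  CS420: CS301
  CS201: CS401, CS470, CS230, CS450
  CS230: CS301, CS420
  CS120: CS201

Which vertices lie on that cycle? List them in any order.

CS120, CS201, CS310, CS450

DFS with gray/black marking from CS201:
CS201 gray
  CS401 gray
    CS230 gray
      CS301 gray
      CS301 black
      CS420 gray
        CS420→CS301: CS301 black — skip
      CS420 black
    CS230 black
  CS401 black
  CS470 gray
    CS470→CS420: CS420 black — skip
  CS470 black
  CS201→CS230: CS230 black — skip
  CS450 gray
    CS450→CS301: CS301 black — skip
    CS310 gray
      CS120 gray
        CS120→CS201: CS201 is gray → back edge
Back edge closes the cycle CS201 → CS450 → CS310 → CS120 → CS201; its vertices are {CS120, CS201, CS310, CS450}.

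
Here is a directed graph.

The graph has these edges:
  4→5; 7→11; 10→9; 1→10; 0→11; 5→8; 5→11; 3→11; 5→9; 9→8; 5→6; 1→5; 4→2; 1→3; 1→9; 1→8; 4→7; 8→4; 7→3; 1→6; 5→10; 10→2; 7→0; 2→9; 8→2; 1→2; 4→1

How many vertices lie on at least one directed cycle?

A vertex is on a directed cycle iff it belongs to a strongly connected component of size ≥ 2 (or has a self-loop).
The vertices on cycles are {1, 2, 4, 5, 8, 9, 10} — 7 in total.

7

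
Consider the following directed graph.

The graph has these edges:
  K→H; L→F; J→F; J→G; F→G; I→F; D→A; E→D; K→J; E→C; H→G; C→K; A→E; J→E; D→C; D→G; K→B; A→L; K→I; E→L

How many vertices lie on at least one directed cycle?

A vertex is on a directed cycle iff it belongs to a strongly connected component of size ≥ 2 (or has a self-loop).
The vertices on cycles are {A, C, D, E, J, K} — 6 in total.

6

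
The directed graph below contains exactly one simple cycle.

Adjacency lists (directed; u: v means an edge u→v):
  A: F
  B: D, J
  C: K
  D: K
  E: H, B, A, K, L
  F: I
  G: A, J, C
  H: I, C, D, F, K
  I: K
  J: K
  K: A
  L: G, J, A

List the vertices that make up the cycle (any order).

A, F, I, K

DFS with gray/black marking from F:
F gray
  I gray
    K gray
      A gray
        A→F: F is gray → back edge
Back edge closes the cycle F → I → K → A → F; its vertices are {A, F, I, K}.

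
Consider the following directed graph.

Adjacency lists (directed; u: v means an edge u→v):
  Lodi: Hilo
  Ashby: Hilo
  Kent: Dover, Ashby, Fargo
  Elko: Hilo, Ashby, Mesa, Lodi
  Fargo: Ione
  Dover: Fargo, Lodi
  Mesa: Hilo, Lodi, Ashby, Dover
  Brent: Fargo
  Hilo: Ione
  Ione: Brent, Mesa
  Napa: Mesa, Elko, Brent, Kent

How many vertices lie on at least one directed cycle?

A vertex is on a directed cycle iff it belongs to a strongly connected component of size ≥ 2 (or has a self-loop).
The vertices on cycles are {Hilo, Ione, Lodi, Mesa, Ashby, Brent, Dover, Fargo} — 8 in total.

8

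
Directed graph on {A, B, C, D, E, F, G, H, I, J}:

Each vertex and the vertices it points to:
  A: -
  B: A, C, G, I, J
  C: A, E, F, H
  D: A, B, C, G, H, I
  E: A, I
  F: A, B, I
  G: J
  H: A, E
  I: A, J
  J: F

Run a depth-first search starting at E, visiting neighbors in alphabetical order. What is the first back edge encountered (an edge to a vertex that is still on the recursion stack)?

C->E

DFS from E (visiting neighbors in alphabetical order); mark gray on enter, black on exit:
E gray
  A gray
  A black
  I gray
    I→A: A black — skip
    J gray
      F gray
        F→A: A black — skip
        B gray
          B→A: A black — skip
          C gray
            C→A: A black — skip
            C→E: E is gray → back edge
First back edge: C → E.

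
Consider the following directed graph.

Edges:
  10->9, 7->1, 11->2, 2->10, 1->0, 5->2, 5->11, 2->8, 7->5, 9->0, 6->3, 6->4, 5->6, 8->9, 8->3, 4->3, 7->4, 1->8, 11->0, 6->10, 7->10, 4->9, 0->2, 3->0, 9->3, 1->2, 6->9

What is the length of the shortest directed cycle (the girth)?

4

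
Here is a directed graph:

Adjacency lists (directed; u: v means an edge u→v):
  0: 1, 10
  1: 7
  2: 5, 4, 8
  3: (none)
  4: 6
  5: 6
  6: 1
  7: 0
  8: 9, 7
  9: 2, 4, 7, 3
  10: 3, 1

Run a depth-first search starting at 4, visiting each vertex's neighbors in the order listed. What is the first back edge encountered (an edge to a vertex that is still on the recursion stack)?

0→1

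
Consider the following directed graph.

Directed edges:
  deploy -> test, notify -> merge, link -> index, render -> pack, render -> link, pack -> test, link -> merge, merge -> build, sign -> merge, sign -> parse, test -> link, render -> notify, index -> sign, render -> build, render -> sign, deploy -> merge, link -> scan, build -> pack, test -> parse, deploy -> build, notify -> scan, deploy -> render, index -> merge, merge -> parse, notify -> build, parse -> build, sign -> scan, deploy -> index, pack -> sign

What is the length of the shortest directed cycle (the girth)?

4

For each vertex v, BFS finds the shortest path from v back to v.
The shortest such closed walk is pack → test → parse → build → pack, length 4.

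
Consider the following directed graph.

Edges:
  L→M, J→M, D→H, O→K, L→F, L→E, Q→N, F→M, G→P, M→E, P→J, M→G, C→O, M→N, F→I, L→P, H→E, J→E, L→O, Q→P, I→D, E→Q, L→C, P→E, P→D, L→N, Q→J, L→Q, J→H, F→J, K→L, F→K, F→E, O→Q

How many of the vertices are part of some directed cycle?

13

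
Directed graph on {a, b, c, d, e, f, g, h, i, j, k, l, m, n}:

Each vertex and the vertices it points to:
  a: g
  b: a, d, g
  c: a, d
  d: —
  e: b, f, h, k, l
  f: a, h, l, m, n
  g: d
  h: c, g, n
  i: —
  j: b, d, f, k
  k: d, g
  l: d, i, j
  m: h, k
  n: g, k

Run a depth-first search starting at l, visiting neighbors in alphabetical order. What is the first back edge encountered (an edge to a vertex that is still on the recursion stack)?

f->l

DFS from l (visiting neighbors in alphabetical order); mark gray on enter, black on exit:
l gray
  d gray
  d black
  i gray
  i black
  j gray
    b gray
      a gray
        g gray
          g→d: d black — skip
        g black
      a black
      b→d: d black — skip
      b→g: g black — skip
    b black
    j→d: d black — skip
    f gray
      f→a: a black — skip
      h gray
        c gray
          c→a: a black — skip
          c→d: d black — skip
        c black
        h→g: g black — skip
        n gray
          n→g: g black — skip
          k gray
            k→d: d black — skip
            k→g: g black — skip
          k black
        n black
      h black
      f→l: l is gray → back edge
First back edge: f → l.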